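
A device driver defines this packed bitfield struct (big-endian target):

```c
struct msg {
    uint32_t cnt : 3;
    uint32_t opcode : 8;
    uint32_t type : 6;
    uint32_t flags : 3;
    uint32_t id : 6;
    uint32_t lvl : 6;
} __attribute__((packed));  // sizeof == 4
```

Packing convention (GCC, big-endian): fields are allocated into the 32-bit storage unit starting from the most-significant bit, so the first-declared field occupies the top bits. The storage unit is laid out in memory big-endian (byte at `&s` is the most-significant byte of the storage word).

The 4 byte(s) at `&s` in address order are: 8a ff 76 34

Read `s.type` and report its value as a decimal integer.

62

[0]=0x8a [1]=0xff [2]=0x76 [3]=0x34 (big-endian) → word 0x8aff7634
cnt [29+:3] = (word>>29) & 0x7 = 4
opcode [21+:8] = (word>>21) & 0xff = 87
type [15+:6] = (word>>15) & 0x3f = 62  ←
flags [12+:3] = (word>>12) & 0x7 = 7
id [6+:6] = (word>>6) & 0x3f = 24
lvl [0+:6] = (word>>0) & 0x3f = 52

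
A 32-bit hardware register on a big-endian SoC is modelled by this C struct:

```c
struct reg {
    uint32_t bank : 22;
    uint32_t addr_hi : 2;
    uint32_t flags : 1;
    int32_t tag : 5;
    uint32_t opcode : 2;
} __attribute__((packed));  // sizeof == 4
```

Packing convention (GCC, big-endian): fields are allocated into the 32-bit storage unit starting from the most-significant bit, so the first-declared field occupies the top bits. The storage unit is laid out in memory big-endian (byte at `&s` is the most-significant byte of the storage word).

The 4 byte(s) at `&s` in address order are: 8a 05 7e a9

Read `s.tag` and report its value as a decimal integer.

[0]=0x8a [1]=0x05 [2]=0x7e [3]=0xa9 (big-endian) → word 0x8a057ea9
bank:22 @ bit 10 → (0x8a057ea9>>10)&0x3fffff = 0x22815f
addr_hi:2 @ bit 8 → (0x8a057ea9>>8)&0x3 = 0x2
flags:1 @ bit 7 → (0x8a057ea9>>7)&0x1 = 0x1
tag:5 @ bit 2 → (0x8a057ea9>>2)&0x1f = 0xa  ←
opcode:2 @ bit 0 → (0x8a057ea9>>0)&0x3 = 0x1
tag signed 5b, MSB=0: value = 10

10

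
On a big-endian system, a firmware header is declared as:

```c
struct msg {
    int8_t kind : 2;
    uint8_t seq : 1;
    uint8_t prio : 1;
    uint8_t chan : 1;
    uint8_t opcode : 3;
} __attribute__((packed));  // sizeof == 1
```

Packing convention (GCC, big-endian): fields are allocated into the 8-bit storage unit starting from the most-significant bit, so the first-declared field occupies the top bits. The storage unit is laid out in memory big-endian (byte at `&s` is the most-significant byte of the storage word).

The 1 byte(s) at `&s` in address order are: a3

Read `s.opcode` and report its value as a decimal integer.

[0]=0xa3 (big-endian) → word 0xa3
kind [6+:2] = (word>>6) & 0x3 = 2
seq [5+:1] = (word>>5) & 0x1 = 1
prio [4+:1] = (word>>4) & 0x1 = 0
chan [3+:1] = (word>>3) & 0x1 = 0
opcode [0+:3] = (word>>0) & 0x7 = 3  ←

3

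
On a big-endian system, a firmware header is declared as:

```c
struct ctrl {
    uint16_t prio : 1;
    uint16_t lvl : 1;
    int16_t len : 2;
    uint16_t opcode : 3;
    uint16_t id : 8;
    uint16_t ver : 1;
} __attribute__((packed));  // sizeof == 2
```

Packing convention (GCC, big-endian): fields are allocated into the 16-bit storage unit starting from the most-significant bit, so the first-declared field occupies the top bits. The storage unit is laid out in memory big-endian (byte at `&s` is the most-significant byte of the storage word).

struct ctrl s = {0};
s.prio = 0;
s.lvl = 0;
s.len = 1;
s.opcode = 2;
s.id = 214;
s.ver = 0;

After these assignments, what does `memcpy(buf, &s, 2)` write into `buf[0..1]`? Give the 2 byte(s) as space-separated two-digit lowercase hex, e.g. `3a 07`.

15 ac

prio (1b) val=0 bits=0x0 at bit 15: 0x0000
lvl (1b) val=0 bits=0x0 at bit 14: 0x0000
len (2b) val=1 bits=0x1 at bit 12: 0x1000
opcode (3b) val=2 bits=0x2 at bit 9: 0x1400
id (8b) val=214 bits=0xd6 at bit 1: 0x15ac
ver (1b) val=0 bits=0x0 at bit 0: 0x15ac
word = 0x15ac → big-endian bytes:
  [0]=0x15  [1]=0xac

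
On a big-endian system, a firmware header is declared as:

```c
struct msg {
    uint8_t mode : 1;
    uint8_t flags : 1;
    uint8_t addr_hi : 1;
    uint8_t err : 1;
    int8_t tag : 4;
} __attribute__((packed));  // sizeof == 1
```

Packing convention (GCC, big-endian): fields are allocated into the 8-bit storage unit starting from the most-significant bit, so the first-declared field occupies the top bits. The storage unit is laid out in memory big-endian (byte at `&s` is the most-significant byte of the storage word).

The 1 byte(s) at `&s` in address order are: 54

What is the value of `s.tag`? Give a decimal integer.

[0]=0x54 (big-endian) → word 0x54
mode:1 @ bit 7 → (0x54>>7)&0x1 = 0x0
flags:1 @ bit 6 → (0x54>>6)&0x1 = 0x1
addr_hi:1 @ bit 5 → (0x54>>5)&0x1 = 0x0
err:1 @ bit 4 → (0x54>>4)&0x1 = 0x1
tag:4 @ bit 0 → (0x54>>0)&0xf = 0x4  ←
tag signed 4b, MSB=0: value = 4

4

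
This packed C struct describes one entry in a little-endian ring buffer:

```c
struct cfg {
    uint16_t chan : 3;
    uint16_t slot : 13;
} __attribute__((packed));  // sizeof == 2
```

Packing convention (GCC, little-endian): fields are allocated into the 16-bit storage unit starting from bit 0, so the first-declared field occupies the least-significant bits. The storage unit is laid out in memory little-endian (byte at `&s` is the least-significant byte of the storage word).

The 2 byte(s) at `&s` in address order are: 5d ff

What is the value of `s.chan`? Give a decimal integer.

[0]=0x5d [1]=0xff (little-endian) → word 0xff5d
chan:3 @ bit 0 → (0xff5d>>0)&0x7 = 0x5  ←
slot:13 @ bit 3 → (0xff5d>>3)&0x1fff = 0x1feb

5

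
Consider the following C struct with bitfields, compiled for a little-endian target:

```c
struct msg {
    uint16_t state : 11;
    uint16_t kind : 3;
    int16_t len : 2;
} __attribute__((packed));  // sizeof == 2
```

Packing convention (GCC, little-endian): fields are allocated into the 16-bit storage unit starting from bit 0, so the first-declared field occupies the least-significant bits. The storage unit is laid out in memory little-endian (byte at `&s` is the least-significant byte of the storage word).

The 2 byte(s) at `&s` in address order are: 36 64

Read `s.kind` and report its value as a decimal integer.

[0]=0x36 [1]=0x64 (little-endian) → word 0x6436
state:11 @ bit 0 → (0x6436>>0)&0x7ff = 0x436
kind:3 @ bit 11 → (0x6436>>11)&0x7 = 0x4  ←
len:2 @ bit 14 → (0x6436>>14)&0x3 = 0x1

4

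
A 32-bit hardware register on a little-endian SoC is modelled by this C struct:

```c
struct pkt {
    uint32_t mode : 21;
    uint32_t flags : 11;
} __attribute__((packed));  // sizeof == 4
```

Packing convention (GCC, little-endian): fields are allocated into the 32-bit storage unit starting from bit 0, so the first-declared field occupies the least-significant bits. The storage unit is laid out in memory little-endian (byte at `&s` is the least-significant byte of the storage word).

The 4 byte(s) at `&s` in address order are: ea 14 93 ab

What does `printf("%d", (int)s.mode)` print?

1250538

[0]=0xea [1]=0x14 [2]=0x93 [3]=0xab (little-endian) → word 0xab9314ea
mode [0+:21] = (word>>0) & 0x1fffff = 1250538  ←
flags [21+:11] = (word>>21) & 0x7ff = 1372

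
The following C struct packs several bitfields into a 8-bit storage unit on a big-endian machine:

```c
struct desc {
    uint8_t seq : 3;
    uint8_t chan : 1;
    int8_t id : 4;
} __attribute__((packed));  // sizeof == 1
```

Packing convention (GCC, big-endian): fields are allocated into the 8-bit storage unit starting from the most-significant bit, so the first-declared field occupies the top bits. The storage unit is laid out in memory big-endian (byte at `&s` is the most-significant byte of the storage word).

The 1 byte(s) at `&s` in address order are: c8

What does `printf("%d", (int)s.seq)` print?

[0]=0xc8 (big-endian) → word 0xc8
seq [5+:3] = (word>>5) & 0x7 = 6  ←
chan [4+:1] = (word>>4) & 0x1 = 0
id [0+:4] = (word>>0) & 0xf = 8

6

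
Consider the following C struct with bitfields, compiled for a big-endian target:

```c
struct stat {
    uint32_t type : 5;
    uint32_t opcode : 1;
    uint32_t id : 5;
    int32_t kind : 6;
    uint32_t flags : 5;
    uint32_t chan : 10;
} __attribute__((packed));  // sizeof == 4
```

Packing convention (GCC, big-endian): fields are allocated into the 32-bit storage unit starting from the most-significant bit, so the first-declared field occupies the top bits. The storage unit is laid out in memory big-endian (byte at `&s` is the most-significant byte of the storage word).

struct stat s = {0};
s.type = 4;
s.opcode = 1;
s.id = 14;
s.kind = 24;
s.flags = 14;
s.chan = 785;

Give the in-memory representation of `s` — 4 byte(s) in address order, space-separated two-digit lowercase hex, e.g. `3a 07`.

25 cc 3b 11

type (5b) val=4 bits=0x4 at bit 27: 0x20000000
opcode (1b) val=1 bits=0x1 at bit 26: 0x24000000
id (5b) val=14 bits=0xe at bit 21: 0x25c00000
kind (6b) val=24 bits=0x18 at bit 15: 0x25cc0000
flags (5b) val=14 bits=0xe at bit 10: 0x25cc3800
chan (10b) val=785 bits=0x311 at bit 0: 0x25cc3b11
word = 0x25cc3b11 → big-endian bytes:
  [0]=0x25  [1]=0xcc  [2]=0x3b  [3]=0x11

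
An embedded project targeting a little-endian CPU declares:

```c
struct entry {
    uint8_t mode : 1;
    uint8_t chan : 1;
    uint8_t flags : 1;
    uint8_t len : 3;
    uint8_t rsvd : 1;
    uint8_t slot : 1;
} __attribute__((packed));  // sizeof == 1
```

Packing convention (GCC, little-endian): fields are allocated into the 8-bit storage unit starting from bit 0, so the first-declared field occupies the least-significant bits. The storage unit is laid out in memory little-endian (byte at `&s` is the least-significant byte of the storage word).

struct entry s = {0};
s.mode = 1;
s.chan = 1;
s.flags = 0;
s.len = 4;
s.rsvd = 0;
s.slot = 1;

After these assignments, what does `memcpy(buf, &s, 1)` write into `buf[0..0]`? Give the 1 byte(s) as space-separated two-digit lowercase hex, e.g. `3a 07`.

mode:1 = 1 → 0x1 << 0 → word 0x01
chan:1 = 1 → 0x1 << 1 → word 0x03
flags:1 = 0 → 0x0 << 2 → word 0x03
len:3 = 4 → 0x4 << 3 → word 0x23
rsvd:1 = 0 → 0x0 << 6 → word 0x23
slot:1 = 1 → 0x1 << 7 → word 0xa3
word = 0xa3 → little-endian bytes:
  [0]=0xa3

a3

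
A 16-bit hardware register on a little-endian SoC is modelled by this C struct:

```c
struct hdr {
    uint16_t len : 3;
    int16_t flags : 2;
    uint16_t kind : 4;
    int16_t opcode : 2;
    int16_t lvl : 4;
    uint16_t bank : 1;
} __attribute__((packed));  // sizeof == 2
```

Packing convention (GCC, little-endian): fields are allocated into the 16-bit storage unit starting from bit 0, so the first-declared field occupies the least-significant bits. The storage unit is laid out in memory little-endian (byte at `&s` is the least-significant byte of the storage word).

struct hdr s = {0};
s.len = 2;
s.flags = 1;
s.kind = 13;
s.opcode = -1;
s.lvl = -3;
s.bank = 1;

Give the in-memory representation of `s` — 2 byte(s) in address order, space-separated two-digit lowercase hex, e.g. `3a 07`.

len:3 = 2 → 0x2 << 0 → word 0x0002
flags:2 = 1 → 0x1 << 3 → word 0x000a
kind:4 = 13 → 0xd << 5 → word 0x01aa
opcode:2 = -1 → 0x3 << 9 → word 0x07aa
lvl:4 = -3 → 0xd << 11 → word 0x6faa
bank:1 = 1 → 0x1 << 15 → word 0xefaa
word = 0xefaa → little-endian bytes:
  [0]=0xaa  [1]=0xef

aa ef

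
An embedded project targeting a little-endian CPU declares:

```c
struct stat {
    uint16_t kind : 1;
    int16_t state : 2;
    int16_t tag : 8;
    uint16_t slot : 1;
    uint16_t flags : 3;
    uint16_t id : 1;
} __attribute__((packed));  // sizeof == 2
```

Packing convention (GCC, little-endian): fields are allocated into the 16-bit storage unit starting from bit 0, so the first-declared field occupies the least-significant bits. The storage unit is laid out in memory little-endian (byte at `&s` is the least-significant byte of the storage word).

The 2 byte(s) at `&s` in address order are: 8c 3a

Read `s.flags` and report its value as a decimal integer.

3

[0]=0x8c [1]=0x3a (little-endian) → word 0x3a8c
kind [0+:1] = (word>>0) & 0x1 = 0
state [1+:2] = (word>>1) & 0x3 = 2
tag [3+:8] = (word>>3) & 0xff = 81
slot [11+:1] = (word>>11) & 0x1 = 1
flags [12+:3] = (word>>12) & 0x7 = 3  ←
id [15+:1] = (word>>15) & 0x1 = 0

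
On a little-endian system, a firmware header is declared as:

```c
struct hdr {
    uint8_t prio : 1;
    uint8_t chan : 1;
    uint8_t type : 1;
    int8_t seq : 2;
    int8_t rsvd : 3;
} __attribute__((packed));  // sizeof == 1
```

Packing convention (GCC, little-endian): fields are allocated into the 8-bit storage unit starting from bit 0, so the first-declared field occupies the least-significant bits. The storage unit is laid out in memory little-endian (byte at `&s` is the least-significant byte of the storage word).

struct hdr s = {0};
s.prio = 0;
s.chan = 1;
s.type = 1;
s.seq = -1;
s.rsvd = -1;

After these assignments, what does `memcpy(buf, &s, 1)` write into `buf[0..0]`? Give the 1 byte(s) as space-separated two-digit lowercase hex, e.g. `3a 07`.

prio:1 = 0 → 0x0 << 0 → word 0x00
chan:1 = 1 → 0x1 << 1 → word 0x02
type:1 = 1 → 0x1 << 2 → word 0x06
seq:2 = -1 → 0x3 << 3 → word 0x1e
rsvd:3 = -1 → 0x7 << 5 → word 0xfe
word = 0xfe → little-endian bytes:
  [0]=0xfe

fe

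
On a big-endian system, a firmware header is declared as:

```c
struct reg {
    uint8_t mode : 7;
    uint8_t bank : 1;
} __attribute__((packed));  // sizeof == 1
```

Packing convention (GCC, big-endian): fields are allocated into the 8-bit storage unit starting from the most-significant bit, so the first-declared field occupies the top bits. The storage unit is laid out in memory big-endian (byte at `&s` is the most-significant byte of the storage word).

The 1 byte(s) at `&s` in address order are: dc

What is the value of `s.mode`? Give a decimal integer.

110

[0]=0xdc (big-endian) → word 0xdc
mode:7 @ bit 1 → (0xdc>>1)&0x7f = 0x6e  ←
bank:1 @ bit 0 → (0xdc>>0)&0x1 = 0x0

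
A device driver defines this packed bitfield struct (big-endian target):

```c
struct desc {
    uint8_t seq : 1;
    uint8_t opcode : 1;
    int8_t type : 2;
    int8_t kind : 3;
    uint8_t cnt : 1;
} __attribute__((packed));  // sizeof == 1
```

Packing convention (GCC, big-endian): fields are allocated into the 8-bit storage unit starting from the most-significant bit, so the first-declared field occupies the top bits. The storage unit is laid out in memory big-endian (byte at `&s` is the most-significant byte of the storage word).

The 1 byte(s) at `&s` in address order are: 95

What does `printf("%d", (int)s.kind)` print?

2

[0]=0x95 (big-endian) → word 0x95
seq [7+:1] = (word>>7) & 0x1 = 1
opcode [6+:1] = (word>>6) & 0x1 = 0
type [4+:2] = (word>>4) & 0x3 = 1
kind [1+:3] = (word>>1) & 0x7 = 2  ←
cnt [0+:1] = (word>>0) & 0x1 = 1
kind signed 3b, MSB=0: value = 2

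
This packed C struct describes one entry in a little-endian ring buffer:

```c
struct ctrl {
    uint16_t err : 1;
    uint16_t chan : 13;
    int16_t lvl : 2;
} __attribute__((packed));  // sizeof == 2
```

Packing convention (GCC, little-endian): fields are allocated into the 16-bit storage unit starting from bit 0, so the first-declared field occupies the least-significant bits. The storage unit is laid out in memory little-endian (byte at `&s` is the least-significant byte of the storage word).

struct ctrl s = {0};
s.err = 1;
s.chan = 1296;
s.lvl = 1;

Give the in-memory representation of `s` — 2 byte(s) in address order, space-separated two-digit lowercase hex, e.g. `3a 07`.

21 4a

err (1b) val=1 bits=0x1 at bit 0: 0x0001
chan (13b) val=1296 bits=0x510 at bit 1: 0x0a21
lvl (2b) val=1 bits=0x1 at bit 14: 0x4a21
word = 0x4a21 → little-endian bytes:
  [0]=0x21  [1]=0x4a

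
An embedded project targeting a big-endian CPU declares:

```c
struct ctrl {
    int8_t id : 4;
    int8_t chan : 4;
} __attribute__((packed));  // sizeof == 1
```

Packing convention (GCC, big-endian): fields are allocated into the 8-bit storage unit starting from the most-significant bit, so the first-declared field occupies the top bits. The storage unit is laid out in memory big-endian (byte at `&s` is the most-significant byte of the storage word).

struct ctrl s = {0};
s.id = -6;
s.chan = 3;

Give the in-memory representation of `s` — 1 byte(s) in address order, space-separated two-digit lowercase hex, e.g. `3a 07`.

a3

id (4b) val=-6 bits=0xa at bit 4: 0xa0
chan (4b) val=3 bits=0x3 at bit 0: 0xa3
word = 0xa3 → big-endian bytes:
  [0]=0xa3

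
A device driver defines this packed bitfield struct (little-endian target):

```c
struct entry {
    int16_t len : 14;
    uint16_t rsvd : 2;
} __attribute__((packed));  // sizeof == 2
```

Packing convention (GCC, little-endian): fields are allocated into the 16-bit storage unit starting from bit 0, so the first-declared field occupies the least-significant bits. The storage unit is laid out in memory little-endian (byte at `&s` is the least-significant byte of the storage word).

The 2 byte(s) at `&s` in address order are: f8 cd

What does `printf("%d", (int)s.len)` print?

[0]=0xf8 [1]=0xcd (little-endian) → word 0xcdf8
len [0+:14] = (word>>0) & 0x3fff = 3576  ←
rsvd [14+:2] = (word>>14) & 0x3 = 3
len signed 14b, MSB=0: value = 3576

3576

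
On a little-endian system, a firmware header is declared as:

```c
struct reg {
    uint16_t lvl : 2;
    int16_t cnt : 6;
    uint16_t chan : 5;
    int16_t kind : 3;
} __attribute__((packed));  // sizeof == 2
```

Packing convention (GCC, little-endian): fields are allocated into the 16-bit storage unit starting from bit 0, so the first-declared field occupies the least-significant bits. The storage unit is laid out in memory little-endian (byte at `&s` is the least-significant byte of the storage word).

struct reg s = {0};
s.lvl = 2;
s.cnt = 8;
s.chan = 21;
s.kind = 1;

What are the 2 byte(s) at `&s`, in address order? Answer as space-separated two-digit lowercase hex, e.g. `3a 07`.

22 35

[0+:2] lvl=2 & 0x3 = 0x2; word=0x0002
[2+:6] cnt=8 & 0x3f = 0x8; word=0x0022
[8+:5] chan=21 & 0x1f = 0x15; word=0x1522
[13+:3] kind=1 & 0x7 = 0x1; word=0x3522
word = 0x3522 → little-endian bytes:
  [0]=0x22  [1]=0x35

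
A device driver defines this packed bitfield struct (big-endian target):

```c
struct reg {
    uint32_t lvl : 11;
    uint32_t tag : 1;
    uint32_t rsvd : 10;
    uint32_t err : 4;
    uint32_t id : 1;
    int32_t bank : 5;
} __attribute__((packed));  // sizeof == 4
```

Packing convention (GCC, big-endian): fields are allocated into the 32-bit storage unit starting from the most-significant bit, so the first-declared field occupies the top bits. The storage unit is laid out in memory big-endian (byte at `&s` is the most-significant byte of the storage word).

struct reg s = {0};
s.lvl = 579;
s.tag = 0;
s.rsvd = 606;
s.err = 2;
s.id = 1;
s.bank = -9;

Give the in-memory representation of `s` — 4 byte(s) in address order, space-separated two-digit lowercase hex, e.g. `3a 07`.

48 69 78 b7

[21+:11] lvl=579 & 0x7ff = 0x243; word=0x48600000
[20+:1] tag=0 & 0x1 = 0x0; word=0x48600000
[10+:10] rsvd=606 & 0x3ff = 0x25e; word=0x48697800
[6+:4] err=2 & 0xf = 0x2; word=0x48697880
[5+:1] id=1 & 0x1 = 0x1; word=0x486978a0
[0+:5] bank=-9 & 0x1f = 0x17; word=0x486978b7
word = 0x486978b7 → big-endian bytes:
  [0]=0x48  [1]=0x69  [2]=0x78  [3]=0xb7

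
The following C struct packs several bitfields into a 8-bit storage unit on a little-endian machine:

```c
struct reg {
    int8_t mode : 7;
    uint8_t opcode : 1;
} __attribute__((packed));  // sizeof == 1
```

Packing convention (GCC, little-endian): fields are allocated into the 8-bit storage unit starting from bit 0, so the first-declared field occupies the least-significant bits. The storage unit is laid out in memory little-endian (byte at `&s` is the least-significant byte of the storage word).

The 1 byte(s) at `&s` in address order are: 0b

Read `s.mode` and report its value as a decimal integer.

11

[0]=0x0b (little-endian) → word 0x0b
mode [0+:7] = (word>>0) & 0x7f = 11  ←
opcode [7+:1] = (word>>7) & 0x1 = 0
mode signed 7b, MSB=0: value = 11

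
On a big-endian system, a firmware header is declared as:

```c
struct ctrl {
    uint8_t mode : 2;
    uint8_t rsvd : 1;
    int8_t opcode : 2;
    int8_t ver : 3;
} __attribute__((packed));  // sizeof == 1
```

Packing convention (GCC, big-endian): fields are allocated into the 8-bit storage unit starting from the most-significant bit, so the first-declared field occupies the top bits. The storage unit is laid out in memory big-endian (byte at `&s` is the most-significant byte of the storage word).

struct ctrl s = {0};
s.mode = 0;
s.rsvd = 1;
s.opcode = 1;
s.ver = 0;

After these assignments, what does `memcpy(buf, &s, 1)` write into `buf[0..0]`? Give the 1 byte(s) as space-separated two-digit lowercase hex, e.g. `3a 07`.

[6+:2] mode=0 & 0x3 = 0x0; word=0x00
[5+:1] rsvd=1 & 0x1 = 0x1; word=0x20
[3+:2] opcode=1 & 0x3 = 0x1; word=0x28
[0+:3] ver=0 & 0x7 = 0x0; word=0x28
word = 0x28 → big-endian bytes:
  [0]=0x28

28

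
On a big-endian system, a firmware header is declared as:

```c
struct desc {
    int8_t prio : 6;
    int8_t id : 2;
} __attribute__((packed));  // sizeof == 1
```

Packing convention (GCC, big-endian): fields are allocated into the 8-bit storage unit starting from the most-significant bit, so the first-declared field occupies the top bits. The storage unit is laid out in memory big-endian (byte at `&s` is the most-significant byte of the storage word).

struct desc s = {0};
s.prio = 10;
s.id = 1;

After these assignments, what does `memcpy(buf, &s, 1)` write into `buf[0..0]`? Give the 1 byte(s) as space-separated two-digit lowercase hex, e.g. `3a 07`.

prio:6 = 10 → 0xa << 2 → word 0x28
id:2 = 1 → 0x1 << 0 → word 0x29
word = 0x29 → big-endian bytes:
  [0]=0x29

29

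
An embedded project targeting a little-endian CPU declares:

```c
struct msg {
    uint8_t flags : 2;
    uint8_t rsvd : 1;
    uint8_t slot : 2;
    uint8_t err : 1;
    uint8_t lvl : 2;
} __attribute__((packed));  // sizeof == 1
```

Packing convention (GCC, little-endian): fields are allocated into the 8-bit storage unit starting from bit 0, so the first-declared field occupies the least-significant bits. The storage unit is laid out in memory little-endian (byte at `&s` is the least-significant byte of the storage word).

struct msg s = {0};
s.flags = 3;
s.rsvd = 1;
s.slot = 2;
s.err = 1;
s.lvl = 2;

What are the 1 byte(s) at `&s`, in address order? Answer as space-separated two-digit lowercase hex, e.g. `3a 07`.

flags:2 = 3 → 0x3 << 0 → word 0x03
rsvd:1 = 1 → 0x1 << 2 → word 0x07
slot:2 = 2 → 0x2 << 3 → word 0x17
err:1 = 1 → 0x1 << 5 → word 0x37
lvl:2 = 2 → 0x2 << 6 → word 0xb7
word = 0xb7 → little-endian bytes:
  [0]=0xb7

b7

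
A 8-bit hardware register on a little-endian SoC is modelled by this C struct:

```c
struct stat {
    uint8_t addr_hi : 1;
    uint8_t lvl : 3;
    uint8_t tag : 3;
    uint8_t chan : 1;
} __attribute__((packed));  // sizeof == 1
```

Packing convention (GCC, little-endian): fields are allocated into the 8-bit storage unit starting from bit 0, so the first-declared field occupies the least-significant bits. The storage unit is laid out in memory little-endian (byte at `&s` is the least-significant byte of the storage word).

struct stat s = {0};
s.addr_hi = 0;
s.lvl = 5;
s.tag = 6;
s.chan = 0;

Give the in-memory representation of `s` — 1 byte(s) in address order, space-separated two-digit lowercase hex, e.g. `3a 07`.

addr_hi (1b) val=0 bits=0x0 at bit 0: 0x00
lvl (3b) val=5 bits=0x5 at bit 1: 0x0a
tag (3b) val=6 bits=0x6 at bit 4: 0x6a
chan (1b) val=0 bits=0x0 at bit 7: 0x6a
word = 0x6a → little-endian bytes:
  [0]=0x6a

6a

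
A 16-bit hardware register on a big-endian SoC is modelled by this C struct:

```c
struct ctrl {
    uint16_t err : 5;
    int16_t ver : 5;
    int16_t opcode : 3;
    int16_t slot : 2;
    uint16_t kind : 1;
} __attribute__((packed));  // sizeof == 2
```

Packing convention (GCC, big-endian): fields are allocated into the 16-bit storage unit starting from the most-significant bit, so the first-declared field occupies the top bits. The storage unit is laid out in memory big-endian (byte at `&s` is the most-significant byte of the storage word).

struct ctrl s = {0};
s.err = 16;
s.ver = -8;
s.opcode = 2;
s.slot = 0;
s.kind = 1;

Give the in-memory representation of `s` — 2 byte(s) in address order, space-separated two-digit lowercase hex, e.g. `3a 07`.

err (5b) val=16 bits=0x10 at bit 11: 0x8000
ver (5b) val=-8 bits=0x18 at bit 6: 0x8600
opcode (3b) val=2 bits=0x2 at bit 3: 0x8610
slot (2b) val=0 bits=0x0 at bit 1: 0x8610
kind (1b) val=1 bits=0x1 at bit 0: 0x8611
word = 0x8611 → big-endian bytes:
  [0]=0x86  [1]=0x11

86 11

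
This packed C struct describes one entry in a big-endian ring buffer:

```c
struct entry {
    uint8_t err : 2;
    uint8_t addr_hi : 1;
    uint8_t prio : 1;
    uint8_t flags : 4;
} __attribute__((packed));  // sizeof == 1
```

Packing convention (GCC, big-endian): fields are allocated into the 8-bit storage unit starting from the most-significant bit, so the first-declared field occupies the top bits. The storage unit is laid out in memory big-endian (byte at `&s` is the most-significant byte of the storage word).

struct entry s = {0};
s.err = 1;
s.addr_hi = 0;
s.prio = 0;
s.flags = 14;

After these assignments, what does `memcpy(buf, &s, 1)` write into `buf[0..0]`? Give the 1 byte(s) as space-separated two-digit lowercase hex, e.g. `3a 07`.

4e

[6+:2] err=1 & 0x3 = 0x1; word=0x40
[5+:1] addr_hi=0 & 0x1 = 0x0; word=0x40
[4+:1] prio=0 & 0x1 = 0x0; word=0x40
[0+:4] flags=14 & 0xf = 0xe; word=0x4e
word = 0x4e → big-endian bytes:
  [0]=0x4e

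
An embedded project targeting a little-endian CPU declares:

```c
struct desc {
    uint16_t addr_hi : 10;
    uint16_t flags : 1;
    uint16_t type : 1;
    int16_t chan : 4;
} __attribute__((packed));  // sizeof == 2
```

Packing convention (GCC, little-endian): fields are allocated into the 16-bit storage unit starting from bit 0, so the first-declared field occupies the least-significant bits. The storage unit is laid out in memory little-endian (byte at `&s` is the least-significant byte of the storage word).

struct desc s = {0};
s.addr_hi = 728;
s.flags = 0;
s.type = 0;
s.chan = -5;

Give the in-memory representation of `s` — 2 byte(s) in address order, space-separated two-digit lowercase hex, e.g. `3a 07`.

[0+:10] addr_hi=728 & 0x3ff = 0x2d8; word=0x02d8
[10+:1] flags=0 & 0x1 = 0x0; word=0x02d8
[11+:1] type=0 & 0x1 = 0x0; word=0x02d8
[12+:4] chan=-5 & 0xf = 0xb; word=0xb2d8
word = 0xb2d8 → little-endian bytes:
  [0]=0xd8  [1]=0xb2

d8 b2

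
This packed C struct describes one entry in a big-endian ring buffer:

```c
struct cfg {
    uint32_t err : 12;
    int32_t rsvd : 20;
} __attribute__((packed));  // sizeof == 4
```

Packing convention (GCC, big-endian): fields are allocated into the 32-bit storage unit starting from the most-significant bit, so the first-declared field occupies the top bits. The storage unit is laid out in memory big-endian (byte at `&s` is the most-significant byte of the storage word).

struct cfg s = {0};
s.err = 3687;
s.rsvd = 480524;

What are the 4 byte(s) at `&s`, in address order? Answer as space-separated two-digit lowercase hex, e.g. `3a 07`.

e6 77 55 0c

err (12b) val=3687 bits=0xe67 at bit 20: 0xe6700000
rsvd (20b) val=480524 bits=0x7550c at bit 0: 0xe677550c
word = 0xe677550c → big-endian bytes:
  [0]=0xe6  [1]=0x77  [2]=0x55  [3]=0x0c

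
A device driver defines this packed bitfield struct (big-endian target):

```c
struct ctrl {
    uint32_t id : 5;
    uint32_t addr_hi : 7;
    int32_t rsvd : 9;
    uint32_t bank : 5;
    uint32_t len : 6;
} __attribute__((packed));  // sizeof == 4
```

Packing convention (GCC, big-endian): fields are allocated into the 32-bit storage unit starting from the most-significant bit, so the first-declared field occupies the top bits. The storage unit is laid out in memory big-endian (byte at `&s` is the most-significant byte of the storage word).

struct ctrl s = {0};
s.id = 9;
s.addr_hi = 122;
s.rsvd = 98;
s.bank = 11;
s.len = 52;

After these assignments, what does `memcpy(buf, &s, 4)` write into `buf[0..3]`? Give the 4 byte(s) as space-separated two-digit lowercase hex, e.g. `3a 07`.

id (5b) val=9 bits=0x9 at bit 27: 0x48000000
addr_hi (7b) val=122 bits=0x7a at bit 20: 0x4fa00000
rsvd (9b) val=98 bits=0x62 at bit 11: 0x4fa31000
bank (5b) val=11 bits=0xb at bit 6: 0x4fa312c0
len (6b) val=52 bits=0x34 at bit 0: 0x4fa312f4
word = 0x4fa312f4 → big-endian bytes:
  [0]=0x4f  [1]=0xa3  [2]=0x12  [3]=0xf4

4f a3 12 f4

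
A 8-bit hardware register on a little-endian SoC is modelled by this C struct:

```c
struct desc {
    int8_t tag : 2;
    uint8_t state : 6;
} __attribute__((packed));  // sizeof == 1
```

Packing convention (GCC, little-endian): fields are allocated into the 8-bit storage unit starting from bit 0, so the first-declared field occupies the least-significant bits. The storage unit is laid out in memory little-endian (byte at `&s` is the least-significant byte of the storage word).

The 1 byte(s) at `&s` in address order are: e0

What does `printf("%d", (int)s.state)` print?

[0]=0xe0 (little-endian) → word 0xe0
tag:2 @ bit 0 → (0xe0>>0)&0x3 = 0x0
state:6 @ bit 2 → (0xe0>>2)&0x3f = 0x38  ←

56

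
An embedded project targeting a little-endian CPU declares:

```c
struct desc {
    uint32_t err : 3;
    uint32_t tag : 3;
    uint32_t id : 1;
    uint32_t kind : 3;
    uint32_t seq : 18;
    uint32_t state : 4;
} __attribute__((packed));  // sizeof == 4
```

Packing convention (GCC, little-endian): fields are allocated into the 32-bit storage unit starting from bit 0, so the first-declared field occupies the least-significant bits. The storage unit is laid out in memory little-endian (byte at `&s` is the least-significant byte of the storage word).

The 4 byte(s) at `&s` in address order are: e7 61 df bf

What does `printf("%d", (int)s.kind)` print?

3

[0]=0xe7 [1]=0x61 [2]=0xdf [3]=0xbf (little-endian) → word 0xbfdf61e7
err:3 @ bit 0 → (0xbfdf61e7>>0)&0x7 = 0x7
tag:3 @ bit 3 → (0xbfdf61e7>>3)&0x7 = 0x4
id:1 @ bit 6 → (0xbfdf61e7>>6)&0x1 = 0x1
kind:3 @ bit 7 → (0xbfdf61e7>>7)&0x7 = 0x3  ←
seq:18 @ bit 10 → (0xbfdf61e7>>10)&0x3ffff = 0x3f7d8
state:4 @ bit 28 → (0xbfdf61e7>>28)&0xf = 0xb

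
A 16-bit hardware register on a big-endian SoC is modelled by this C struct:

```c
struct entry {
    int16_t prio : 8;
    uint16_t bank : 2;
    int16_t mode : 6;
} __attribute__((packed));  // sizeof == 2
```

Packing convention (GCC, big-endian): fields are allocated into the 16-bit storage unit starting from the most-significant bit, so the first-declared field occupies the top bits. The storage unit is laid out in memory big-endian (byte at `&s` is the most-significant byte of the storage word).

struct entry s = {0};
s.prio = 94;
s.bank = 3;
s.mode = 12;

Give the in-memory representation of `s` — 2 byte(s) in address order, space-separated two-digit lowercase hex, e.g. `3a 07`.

5e cc

prio (8b) val=94 bits=0x5e at bit 8: 0x5e00
bank (2b) val=3 bits=0x3 at bit 6: 0x5ec0
mode (6b) val=12 bits=0xc at bit 0: 0x5ecc
word = 0x5ecc → big-endian bytes:
  [0]=0x5e  [1]=0xcc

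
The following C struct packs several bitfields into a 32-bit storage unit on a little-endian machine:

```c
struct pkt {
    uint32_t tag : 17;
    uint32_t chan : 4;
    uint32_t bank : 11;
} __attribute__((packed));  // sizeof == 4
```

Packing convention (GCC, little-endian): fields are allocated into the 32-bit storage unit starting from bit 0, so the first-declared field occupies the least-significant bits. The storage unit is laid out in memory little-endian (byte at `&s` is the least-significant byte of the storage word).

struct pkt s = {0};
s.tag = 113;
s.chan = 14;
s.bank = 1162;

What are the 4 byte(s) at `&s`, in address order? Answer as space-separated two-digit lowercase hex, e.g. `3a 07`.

tag (17b) val=113 bits=0x71 at bit 0: 0x00000071
chan (4b) val=14 bits=0xe at bit 17: 0x001c0071
bank (11b) val=1162 bits=0x48a at bit 21: 0x915c0071
word = 0x915c0071 → little-endian bytes:
  [0]=0x71  [1]=0x00  [2]=0x5c  [3]=0x91

71 00 5c 91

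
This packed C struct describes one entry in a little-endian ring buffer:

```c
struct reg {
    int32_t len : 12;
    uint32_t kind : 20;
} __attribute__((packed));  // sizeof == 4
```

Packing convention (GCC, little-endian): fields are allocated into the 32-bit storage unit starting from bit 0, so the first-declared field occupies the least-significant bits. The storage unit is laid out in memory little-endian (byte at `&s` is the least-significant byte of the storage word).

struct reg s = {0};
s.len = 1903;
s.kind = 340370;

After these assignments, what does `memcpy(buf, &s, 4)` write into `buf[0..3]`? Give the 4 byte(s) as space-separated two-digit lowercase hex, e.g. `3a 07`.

6f 27 19 53

len (12b) val=1903 bits=0x76f at bit 0: 0x0000076f
kind (20b) val=340370 bits=0x53192 at bit 12: 0x5319276f
word = 0x5319276f → little-endian bytes:
  [0]=0x6f  [1]=0x27  [2]=0x19  [3]=0x53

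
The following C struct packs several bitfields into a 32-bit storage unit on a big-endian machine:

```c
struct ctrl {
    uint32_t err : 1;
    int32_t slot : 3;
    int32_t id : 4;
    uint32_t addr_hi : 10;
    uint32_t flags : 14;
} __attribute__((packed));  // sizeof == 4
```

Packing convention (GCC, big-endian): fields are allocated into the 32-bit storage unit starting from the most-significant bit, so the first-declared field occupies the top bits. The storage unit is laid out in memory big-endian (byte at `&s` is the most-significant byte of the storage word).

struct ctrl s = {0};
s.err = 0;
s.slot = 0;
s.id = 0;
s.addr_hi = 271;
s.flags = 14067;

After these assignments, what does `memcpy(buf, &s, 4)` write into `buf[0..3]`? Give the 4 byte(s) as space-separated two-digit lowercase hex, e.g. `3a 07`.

00 43 f6 f3

err (1b) val=0 bits=0x0 at bit 31: 0x00000000
slot (3b) val=0 bits=0x0 at bit 28: 0x00000000
id (4b) val=0 bits=0x0 at bit 24: 0x00000000
addr_hi (10b) val=271 bits=0x10f at bit 14: 0x0043c000
flags (14b) val=14067 bits=0x36f3 at bit 0: 0x0043f6f3
word = 0x0043f6f3 → big-endian bytes:
  [0]=0x00  [1]=0x43  [2]=0xf6  [3]=0xf3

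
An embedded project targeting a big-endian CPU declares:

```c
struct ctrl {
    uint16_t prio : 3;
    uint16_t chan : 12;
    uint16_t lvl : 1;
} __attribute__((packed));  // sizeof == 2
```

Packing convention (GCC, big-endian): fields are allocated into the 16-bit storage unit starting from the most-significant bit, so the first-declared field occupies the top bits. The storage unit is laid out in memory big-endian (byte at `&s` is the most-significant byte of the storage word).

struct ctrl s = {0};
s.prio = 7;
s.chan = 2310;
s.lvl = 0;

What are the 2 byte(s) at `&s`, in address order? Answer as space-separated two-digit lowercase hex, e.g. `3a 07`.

f2 0c

[13+:3] prio=7 & 0x7 = 0x7; word=0xe000
[1+:12] chan=2310 & 0xfff = 0x906; word=0xf20c
[0+:1] lvl=0 & 0x1 = 0x0; word=0xf20c
word = 0xf20c → big-endian bytes:
  [0]=0xf2  [1]=0x0c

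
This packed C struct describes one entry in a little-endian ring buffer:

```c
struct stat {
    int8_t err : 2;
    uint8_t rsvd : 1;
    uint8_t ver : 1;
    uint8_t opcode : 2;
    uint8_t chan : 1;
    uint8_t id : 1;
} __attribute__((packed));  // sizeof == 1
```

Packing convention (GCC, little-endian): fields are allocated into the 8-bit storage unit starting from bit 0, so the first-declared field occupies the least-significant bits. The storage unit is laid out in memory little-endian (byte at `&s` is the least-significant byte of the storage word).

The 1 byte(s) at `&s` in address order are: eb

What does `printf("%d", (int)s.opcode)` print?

2

[0]=0xeb (little-endian) → word 0xeb
err [0+:2] = (word>>0) & 0x3 = 3
rsvd [2+:1] = (word>>2) & 0x1 = 0
ver [3+:1] = (word>>3) & 0x1 = 1
opcode [4+:2] = (word>>4) & 0x3 = 2  ←
chan [6+:1] = (word>>6) & 0x1 = 1
id [7+:1] = (word>>7) & 0x1 = 1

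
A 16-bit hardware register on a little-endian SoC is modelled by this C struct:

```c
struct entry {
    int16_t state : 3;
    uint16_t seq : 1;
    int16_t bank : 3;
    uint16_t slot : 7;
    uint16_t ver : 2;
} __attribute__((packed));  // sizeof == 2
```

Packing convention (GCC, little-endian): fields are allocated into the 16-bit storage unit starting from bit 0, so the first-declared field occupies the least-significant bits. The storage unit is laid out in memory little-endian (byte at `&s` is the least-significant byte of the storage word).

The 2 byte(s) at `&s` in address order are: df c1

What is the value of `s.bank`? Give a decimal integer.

-3

[0]=0xdf [1]=0xc1 (little-endian) → word 0xc1df
state [0+:3] = (word>>0) & 0x7 = 7
seq [3+:1] = (word>>3) & 0x1 = 1
bank [4+:3] = (word>>4) & 0x7 = 5  ←
slot [7+:7] = (word>>7) & 0x7f = 3
ver [14+:2] = (word>>14) & 0x3 = 3
bank signed 3b, MSB=1: 5 - 8 = -3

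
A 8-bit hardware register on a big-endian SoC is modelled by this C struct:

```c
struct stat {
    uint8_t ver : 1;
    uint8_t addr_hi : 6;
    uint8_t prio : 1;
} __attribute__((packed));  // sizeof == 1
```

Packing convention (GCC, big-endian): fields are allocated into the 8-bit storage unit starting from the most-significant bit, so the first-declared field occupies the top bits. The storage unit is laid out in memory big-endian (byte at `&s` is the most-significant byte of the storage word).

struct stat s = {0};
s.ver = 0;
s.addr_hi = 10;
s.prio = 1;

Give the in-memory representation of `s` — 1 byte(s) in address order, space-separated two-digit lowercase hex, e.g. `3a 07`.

ver (1b) val=0 bits=0x0 at bit 7: 0x00
addr_hi (6b) val=10 bits=0xa at bit 1: 0x14
prio (1b) val=1 bits=0x1 at bit 0: 0x15
word = 0x15 → big-endian bytes:
  [0]=0x15

15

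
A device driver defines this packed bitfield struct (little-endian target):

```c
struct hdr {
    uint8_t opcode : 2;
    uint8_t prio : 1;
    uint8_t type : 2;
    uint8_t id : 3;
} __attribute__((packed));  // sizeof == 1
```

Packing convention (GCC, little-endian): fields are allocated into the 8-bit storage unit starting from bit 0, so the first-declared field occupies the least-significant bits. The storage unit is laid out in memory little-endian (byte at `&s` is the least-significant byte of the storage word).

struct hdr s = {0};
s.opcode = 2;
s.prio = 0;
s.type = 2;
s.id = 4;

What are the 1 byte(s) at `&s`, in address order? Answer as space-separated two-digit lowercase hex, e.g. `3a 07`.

92

opcode:2 = 2 → 0x2 << 0 → word 0x02
prio:1 = 0 → 0x0 << 2 → word 0x02
type:2 = 2 → 0x2 << 3 → word 0x12
id:3 = 4 → 0x4 << 5 → word 0x92
word = 0x92 → little-endian bytes:
  [0]=0x92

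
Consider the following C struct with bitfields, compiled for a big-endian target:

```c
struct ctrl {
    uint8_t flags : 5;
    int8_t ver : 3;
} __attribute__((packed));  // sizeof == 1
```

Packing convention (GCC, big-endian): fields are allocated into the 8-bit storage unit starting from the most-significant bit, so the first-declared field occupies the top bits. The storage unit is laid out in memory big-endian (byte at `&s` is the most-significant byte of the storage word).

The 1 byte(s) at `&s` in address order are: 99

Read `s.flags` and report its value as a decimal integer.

19

[0]=0x99 (big-endian) → word 0x99
flags:5 @ bit 3 → (0x99>>3)&0x1f = 0x13  ←
ver:3 @ bit 0 → (0x99>>0)&0x7 = 0x1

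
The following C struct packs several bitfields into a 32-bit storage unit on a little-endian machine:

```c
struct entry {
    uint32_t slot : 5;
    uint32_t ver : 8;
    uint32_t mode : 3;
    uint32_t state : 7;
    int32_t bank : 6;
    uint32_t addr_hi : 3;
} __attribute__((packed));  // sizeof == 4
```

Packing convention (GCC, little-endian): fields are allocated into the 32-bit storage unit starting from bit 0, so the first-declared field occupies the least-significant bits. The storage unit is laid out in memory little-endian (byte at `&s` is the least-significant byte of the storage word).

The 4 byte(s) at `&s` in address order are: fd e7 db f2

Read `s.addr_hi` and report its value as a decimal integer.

7

[0]=0xfd [1]=0xe7 [2]=0xdb [3]=0xf2 (little-endian) → word 0xf2dbe7fd
slot:5 @ bit 0 → (0xf2dbe7fd>>0)&0x1f = 0x1d
ver:8 @ bit 5 → (0xf2dbe7fd>>5)&0xff = 0x3f
mode:3 @ bit 13 → (0xf2dbe7fd>>13)&0x7 = 0x7
state:7 @ bit 16 → (0xf2dbe7fd>>16)&0x7f = 0x5b
bank:6 @ bit 23 → (0xf2dbe7fd>>23)&0x3f = 0x25
addr_hi:3 @ bit 29 → (0xf2dbe7fd>>29)&0x7 = 0x7  ←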